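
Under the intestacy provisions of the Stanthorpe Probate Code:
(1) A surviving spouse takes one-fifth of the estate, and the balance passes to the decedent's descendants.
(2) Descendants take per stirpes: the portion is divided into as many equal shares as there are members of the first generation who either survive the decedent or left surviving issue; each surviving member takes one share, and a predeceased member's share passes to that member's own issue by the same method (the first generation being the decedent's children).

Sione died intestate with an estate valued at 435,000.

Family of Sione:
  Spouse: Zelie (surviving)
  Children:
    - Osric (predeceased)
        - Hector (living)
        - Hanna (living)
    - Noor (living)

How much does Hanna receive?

Zelie takes one-fifth of 435,000 = 87,000. The remaining 348,000 passes to the descendants.
The descendants' portion (348,000) is divided into 2 shares of 174,000: Noor takes 174,000; Osric's 174,000 share passes to Osric's issue.
Osric's share (174,000) is divided into 2 shares of 87,000: Hector and Hanna each take 87,000.

Hanna receives 87,000.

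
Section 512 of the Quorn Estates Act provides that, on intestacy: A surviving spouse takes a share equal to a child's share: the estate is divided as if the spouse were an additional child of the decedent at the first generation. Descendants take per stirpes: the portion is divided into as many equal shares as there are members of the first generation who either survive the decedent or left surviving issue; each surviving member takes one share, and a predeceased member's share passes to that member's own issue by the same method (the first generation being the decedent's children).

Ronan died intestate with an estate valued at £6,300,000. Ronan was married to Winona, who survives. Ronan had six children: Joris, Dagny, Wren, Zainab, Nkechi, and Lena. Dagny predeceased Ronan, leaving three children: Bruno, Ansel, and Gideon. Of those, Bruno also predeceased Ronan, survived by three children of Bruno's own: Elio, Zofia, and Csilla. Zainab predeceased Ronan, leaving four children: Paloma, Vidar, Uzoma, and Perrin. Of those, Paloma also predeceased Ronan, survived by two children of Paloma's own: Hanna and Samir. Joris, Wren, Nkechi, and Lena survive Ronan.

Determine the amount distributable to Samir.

The spouse counts as an additional share at the children's level, so there are 7 primary shares of £900,000. Winona takes one such share (£900,000).
The children's combined portion (£5,400,000) is divided into 6 shares of £900,000: Joris, Wren, Nkechi, and Lena each take £900,000; Dagny's £900,000 share passes to Dagny's issue; Zainab's £900,000 share passes to Zainab's issue.
Dagny's share (£900,000) is divided into 3 shares of £300,000: Ansel and Gideon each take £300,000; Bruno's £300,000 share passes to Bruno's issue.
Bruno's share (£300,000) is divided into 3 shares of £100,000: Elio, Zofia, and Csilla each take £100,000.
Zainab's share (£900,000) is divided into 4 shares of £225,000: Vidar, Uzoma, and Perrin each take £225,000; Paloma's £225,000 share passes to Paloma's issue.
Paloma's share (£225,000) is divided into 2 shares of £112,500: Hanna and Samir each take £112,500.

Samir receives £112,500.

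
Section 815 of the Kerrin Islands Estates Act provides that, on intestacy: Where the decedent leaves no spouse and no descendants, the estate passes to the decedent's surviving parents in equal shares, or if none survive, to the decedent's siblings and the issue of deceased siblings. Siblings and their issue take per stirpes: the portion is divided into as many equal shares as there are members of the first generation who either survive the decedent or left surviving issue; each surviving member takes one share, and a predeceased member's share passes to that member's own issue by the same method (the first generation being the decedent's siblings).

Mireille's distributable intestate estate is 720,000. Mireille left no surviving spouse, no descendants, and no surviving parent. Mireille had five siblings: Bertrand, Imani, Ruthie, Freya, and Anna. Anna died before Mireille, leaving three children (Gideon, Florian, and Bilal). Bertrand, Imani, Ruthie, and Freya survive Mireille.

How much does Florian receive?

Florian receives 48,000.

The entire 720,000 passes to the siblings and their issue.
That amount (720,000) is divided into 5 shares of 144,000: Bertrand, Imani, Ruthie, and Freya each take 144,000; Anna's 144,000 share passes to Anna's issue.
Anna's share (144,000) is divided into 3 shares of 48,000: Gideon, Florian, and Bilal each take 48,000.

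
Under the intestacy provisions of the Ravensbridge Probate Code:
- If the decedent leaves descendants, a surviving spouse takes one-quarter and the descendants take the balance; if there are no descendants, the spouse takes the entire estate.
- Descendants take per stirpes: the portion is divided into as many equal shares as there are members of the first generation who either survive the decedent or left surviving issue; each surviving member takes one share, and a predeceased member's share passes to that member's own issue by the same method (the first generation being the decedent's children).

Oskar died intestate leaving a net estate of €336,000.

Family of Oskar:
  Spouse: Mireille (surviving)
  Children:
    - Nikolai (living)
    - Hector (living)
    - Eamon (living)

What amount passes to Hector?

Mireille takes one-quarter of €336,000 = €84,000. The remaining €252,000 passes to the descendants.
The descendants' portion (€252,000) is divided into 3 shares of €84,000: Nikolai, Hector, and Eamon each take €84,000.

Hector receives €84,000.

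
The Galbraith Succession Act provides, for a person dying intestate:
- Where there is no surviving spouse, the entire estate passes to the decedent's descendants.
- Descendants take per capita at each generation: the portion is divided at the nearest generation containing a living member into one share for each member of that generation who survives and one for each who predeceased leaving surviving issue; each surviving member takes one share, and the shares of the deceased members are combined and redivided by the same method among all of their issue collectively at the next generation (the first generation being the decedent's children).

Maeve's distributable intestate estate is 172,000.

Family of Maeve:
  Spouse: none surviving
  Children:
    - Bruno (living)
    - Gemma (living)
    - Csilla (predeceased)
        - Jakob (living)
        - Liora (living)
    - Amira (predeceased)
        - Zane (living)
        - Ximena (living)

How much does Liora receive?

Liora receives 21,500.

The entire 172,000 passes to the descendants.
That amount (172,000) is divided at the children's generation into 4 shares of 43,000. Bruno and Gemma each take 43,000. The 2 shares of the deceased (Csilla and Amira) are combined into a pool of 86,000.
That pool (86,000) is divided at the grandchildren's generation equally among Jakob, Liora, Zane, and Ximena: 21,500 each.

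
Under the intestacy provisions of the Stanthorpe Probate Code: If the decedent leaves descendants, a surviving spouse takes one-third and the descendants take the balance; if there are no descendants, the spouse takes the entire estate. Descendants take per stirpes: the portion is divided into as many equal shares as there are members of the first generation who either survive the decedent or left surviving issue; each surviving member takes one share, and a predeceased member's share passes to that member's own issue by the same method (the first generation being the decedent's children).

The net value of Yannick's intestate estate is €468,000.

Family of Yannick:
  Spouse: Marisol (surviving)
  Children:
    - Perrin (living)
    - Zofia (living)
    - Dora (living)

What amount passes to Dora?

Dora receives €104,000.

Marisol takes one-third of €468,000 = €156,000. The remaining €312,000 passes to the descendants.
The descendants' portion (€312,000) is divided into 3 shares of €104,000: Perrin, Zofia, and Dora each take €104,000.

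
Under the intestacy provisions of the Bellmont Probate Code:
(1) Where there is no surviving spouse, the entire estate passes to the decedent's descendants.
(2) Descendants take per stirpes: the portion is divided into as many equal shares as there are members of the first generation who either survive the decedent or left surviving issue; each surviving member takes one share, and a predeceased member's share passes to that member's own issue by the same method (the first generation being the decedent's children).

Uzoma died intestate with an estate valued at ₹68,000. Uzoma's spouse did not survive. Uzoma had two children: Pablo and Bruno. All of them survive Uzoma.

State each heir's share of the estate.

Pablo: ₹34,000; Bruno: ₹34,000

The entire ₹68,000 passes to the descendants.
That amount (₹68,000) is divided into 2 shares of ₹34,000: Pablo and Bruno each take ₹34,000.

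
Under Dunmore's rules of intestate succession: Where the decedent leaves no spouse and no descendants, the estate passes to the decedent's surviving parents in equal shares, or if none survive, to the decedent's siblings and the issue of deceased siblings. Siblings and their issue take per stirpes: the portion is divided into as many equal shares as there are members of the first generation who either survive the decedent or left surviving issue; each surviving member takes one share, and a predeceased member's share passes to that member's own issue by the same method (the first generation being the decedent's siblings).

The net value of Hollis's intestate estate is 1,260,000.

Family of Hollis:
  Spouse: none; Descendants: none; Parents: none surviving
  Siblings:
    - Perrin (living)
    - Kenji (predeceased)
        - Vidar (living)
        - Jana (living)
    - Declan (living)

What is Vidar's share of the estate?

Vidar receives 210,000.

The entire 1,260,000 passes to the siblings and their issue.
That amount (1,260,000) is divided into 3 shares of 420,000: Perrin and Declan each take 420,000; Kenji's 420,000 share passes to Kenji's issue.
Kenji's share (420,000) is divided into 2 shares of 210,000: Vidar and Jana each take 210,000.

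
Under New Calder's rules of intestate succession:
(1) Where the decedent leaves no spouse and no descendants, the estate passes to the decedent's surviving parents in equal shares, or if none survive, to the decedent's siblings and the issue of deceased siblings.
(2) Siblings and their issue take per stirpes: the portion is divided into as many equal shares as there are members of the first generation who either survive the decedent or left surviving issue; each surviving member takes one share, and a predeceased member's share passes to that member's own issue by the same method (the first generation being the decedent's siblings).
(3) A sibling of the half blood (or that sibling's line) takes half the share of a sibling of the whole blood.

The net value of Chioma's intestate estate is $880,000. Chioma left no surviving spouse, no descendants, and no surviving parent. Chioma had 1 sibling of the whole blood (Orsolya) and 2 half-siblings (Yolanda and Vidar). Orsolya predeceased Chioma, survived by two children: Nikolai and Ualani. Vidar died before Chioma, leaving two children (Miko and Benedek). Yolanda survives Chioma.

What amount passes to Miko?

Miko receives $110,000.

The entire $880,000 passes to the siblings and their issue.
Counting each half-blood sibling's line as half a unit, there are 2 units in $880,000, so one unit is $440,000. Whole-blood lines (Orsolya) take $440,000 each; half-blood lines (Yolanda and Vidar) take $220,000 each.
Orsolya's share ($440,000) is divided into 2 shares of $220,000: Nikolai and Ualani each take $220,000.
Vidar's share ($220,000) is divided into 2 shares of $110,000: Miko and Benedek each take $110,000.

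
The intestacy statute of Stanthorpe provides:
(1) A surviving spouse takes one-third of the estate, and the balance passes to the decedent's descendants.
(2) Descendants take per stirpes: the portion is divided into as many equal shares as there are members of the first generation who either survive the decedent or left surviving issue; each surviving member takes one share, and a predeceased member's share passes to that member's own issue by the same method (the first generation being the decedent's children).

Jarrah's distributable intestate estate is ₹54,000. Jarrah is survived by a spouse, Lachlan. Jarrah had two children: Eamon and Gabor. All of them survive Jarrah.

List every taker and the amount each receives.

Lachlan takes one-third of ₹54,000 = ₹18,000. The remaining ₹36,000 passes to the descendants.
The descendants' portion (₹36,000) is divided into 2 shares of ₹18,000: Eamon and Gabor each take ₹18,000.

Lachlan: ₹18,000; Eamon: ₹18,000; Gabor: ₹18,000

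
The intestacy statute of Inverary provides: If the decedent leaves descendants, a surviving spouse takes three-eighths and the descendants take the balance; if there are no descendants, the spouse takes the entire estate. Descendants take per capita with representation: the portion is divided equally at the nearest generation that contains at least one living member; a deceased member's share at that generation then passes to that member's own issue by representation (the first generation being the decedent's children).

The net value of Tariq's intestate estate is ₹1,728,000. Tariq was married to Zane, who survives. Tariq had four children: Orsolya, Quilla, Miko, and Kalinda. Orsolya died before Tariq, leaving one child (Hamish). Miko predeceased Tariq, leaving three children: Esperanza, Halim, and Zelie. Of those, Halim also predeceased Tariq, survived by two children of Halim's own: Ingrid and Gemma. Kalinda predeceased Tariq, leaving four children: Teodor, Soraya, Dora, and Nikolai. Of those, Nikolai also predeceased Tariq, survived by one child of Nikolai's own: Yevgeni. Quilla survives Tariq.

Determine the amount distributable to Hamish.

Zane takes three-eighths of ₹1,728,000 = ₹648,000. The remaining ₹1,080,000 passes to the descendants.
The descendants' portion (₹1,080,000) is divided into 4 shares of ₹270,000: Quilla takes ₹270,000; Orsolya's ₹270,000 share passes to Orsolya's issue; Miko's ₹270,000 share passes to Miko's issue; Kalinda's ₹270,000 share passes to Kalinda's issue.
Orsolya's share (₹270,000) passes entirely to Hamish.
Miko's share (₹270,000) is divided into 3 shares of ₹90,000: Esperanza and Zelie each take ₹90,000; Halim's ₹90,000 share passes to Halim's issue.
Halim's share (₹90,000) is divided into 2 shares of ₹45,000: Ingrid and Gemma each take ₹45,000.
Kalinda's share (₹270,000) is divided into 4 shares of ₹67,500: Teodor, Soraya, and Dora each take ₹67,500; Nikolai's ₹67,500 share passes to Nikolai's issue.
Nikolai's share (₹67,500) passes entirely to Yevgeni.

Hamish receives ₹270,000.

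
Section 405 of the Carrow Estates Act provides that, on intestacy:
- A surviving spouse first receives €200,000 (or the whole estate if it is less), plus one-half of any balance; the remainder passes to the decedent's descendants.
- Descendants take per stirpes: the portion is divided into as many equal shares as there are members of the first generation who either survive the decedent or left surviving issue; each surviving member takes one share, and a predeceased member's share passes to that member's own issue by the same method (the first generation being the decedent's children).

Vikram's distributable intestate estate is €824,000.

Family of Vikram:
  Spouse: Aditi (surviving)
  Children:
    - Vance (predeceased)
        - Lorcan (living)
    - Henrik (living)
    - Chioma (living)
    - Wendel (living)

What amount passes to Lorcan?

Aditi first takes €200,000, leaving a balance of €624,000. Aditi then takes one-half of the balance (€312,000), for a total of €512,000. The remaining €312,000 passes to the descendants.
The descendants' portion (€312,000) is divided into 4 shares of €78,000: Henrik, Chioma, and Wendel each take €78,000; Vance's €78,000 share passes to Vance's issue.
Vance's share (€78,000) passes entirely to Lorcan.

Lorcan receives €78,000.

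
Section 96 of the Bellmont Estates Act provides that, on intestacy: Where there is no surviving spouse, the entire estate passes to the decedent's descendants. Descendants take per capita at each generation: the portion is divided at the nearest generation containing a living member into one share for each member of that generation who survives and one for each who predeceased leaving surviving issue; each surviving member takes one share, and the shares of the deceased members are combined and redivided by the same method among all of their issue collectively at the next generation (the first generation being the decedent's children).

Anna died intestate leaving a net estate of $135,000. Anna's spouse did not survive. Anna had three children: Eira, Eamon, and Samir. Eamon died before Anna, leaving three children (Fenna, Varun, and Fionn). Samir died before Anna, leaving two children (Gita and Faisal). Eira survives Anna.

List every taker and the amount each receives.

Eira: $45,000; Fenna: $18,000; Varun: $18,000; Fionn: $18,000; Gita: $18,000; Faisal: $18,000

The entire $135,000 passes to the descendants.
That amount ($135,000) is divided at the children's generation into 3 shares of $45,000. Eira takes $45,000. The 2 shares of the deceased (Eamon and Samir) are combined into a pool of $90,000.
That pool ($90,000) is divided at the grandchildren's generation equally among Fenna, Varun, Fionn, Gita, and Faisal: $18,000 each.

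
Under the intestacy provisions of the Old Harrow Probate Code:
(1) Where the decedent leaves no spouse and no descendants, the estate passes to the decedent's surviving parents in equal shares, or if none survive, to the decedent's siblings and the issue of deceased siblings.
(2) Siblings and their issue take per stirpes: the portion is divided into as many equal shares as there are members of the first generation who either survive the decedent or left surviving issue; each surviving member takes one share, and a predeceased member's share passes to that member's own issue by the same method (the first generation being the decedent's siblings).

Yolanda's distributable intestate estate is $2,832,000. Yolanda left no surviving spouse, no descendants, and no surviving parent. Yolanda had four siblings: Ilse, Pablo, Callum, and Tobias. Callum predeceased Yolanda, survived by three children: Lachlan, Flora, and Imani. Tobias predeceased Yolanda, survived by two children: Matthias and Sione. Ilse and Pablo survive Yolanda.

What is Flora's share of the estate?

The entire $2,832,000 passes to the siblings and their issue.
That amount ($2,832,000) is divided into 4 shares of $708,000: Ilse and Pablo each take $708,000; Callum's $708,000 share passes to Callum's issue; Tobias's $708,000 share passes to Tobias's issue.
Callum's share ($708,000) is divided into 3 shares of $236,000: Lachlan, Flora, and Imani each take $236,000.
Tobias's share ($708,000) is divided into 2 shares of $354,000: Matthias and Sione each take $354,000.

Flora receives $236,000.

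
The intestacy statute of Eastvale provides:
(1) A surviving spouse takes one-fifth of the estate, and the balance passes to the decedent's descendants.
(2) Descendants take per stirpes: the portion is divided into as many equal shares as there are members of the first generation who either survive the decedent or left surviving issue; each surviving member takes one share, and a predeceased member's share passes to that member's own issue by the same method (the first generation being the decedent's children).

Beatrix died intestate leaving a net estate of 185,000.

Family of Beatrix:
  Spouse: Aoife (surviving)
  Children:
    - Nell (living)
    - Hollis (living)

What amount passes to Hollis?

Hollis receives 74,000.

Aoife takes one-fifth of 185,000 = 37,000. The remaining 148,000 passes to the descendants.
The descendants' portion (148,000) is divided into 2 shares of 74,000: Nell and Hollis each take 74,000.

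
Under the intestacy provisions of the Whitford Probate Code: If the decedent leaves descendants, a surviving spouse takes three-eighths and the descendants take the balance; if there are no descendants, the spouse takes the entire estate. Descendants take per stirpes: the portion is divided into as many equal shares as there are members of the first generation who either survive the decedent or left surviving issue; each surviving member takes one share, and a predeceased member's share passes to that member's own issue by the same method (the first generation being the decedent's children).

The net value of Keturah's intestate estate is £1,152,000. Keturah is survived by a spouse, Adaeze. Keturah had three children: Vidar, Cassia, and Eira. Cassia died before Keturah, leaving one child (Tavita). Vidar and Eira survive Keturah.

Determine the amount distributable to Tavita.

Adaeze takes three-eighths of £1,152,000 = £432,000. The remaining £720,000 passes to the descendants.
The descendants' portion (£720,000) is divided into 3 shares of £240,000: Vidar and Eira each take £240,000; Cassia's £240,000 share passes to Cassia's issue.
Cassia's share (£240,000) passes entirely to Tavita.

Tavita receives £240,000.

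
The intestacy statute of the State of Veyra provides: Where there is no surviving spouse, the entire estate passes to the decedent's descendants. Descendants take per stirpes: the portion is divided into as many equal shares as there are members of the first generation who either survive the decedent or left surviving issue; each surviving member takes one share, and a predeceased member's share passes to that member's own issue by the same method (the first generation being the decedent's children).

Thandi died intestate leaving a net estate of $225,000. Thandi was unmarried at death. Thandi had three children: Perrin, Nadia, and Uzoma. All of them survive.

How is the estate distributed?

The entire $225,000 passes to the descendants.
That amount ($225,000) is divided into 3 shares of $75,000: Perrin, Nadia, and Uzoma each take $75,000.

Perrin: $75,000; Nadia: $75,000; Uzoma: $75,000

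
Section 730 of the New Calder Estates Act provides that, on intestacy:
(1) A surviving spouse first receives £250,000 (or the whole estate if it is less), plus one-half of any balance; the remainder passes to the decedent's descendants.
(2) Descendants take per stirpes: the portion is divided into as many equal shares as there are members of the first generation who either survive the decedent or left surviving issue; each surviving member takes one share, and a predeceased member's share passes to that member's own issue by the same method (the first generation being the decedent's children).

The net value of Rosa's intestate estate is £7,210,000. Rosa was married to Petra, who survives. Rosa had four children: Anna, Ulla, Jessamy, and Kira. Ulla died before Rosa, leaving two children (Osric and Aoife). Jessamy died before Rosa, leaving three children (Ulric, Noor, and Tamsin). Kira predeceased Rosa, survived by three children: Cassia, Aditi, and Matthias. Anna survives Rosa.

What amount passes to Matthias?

Petra first takes £250,000, leaving a balance of £6,960,000. Petra then takes one-half of the balance (£3,480,000), for a total of £3,730,000. The remaining £3,480,000 passes to the descendants.
The descendants' portion (£3,480,000) is divided into 4 shares of £870,000: Anna takes £870,000; Ulla's £870,000 share passes to Ulla's issue; Jessamy's £870,000 share passes to Jessamy's issue; Kira's £870,000 share passes to Kira's issue.
Ulla's share (£870,000) is divided into 2 shares of £435,000: Osric and Aoife each take £435,000.
Jessamy's share (£870,000) is divided into 3 shares of £290,000: Ulric, Noor, and Tamsin each take £290,000.
Kira's share (£870,000) is divided into 3 shares of £290,000: Cassia, Aditi, and Matthias each take £290,000.

Matthias receives £290,000.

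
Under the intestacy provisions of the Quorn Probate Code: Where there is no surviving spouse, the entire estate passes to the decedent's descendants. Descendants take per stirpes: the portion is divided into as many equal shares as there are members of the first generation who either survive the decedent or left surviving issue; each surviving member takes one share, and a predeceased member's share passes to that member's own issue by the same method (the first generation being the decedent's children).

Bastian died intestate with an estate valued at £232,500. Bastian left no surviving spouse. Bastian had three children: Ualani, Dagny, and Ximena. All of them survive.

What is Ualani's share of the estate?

The entire £232,500 passes to the descendants.
That amount (£232,500) is divided into 3 shares of £77,500: Ualani, Dagny, and Ximena each take £77,500.

Ualani receives £77,500.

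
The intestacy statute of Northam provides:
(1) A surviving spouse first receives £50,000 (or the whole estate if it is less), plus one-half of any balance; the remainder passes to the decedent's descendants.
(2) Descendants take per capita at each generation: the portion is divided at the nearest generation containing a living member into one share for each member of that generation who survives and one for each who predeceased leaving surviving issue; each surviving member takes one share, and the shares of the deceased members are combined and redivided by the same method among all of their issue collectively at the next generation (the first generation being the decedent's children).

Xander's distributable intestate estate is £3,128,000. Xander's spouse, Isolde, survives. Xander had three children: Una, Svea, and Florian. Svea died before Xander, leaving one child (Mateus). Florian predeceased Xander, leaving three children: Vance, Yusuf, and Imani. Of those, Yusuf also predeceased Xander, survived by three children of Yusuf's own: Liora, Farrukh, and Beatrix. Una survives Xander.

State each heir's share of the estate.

Isolde: £1,589,000; Una: £513,000; Mateus: £256,500; Vance: £256,500; Liora: £85,500; Farrukh: £85,500; Beatrix: £85,500; Imani: £256,500

Isolde first takes £50,000, leaving a balance of £3,078,000. Isolde then takes one-half of the balance (£1,539,000), for a total of £1,589,000. The remaining £1,539,000 passes to the descendants.
The descendants' portion (£1,539,000) is divided at the children's generation into 3 shares of £513,000. Una takes £513,000. The 2 shares of the deceased (Svea and Florian) are combined into a pool of £1,026,000.
That pool (£1,026,000) is divided at the grandchildren's generation into 4 shares of £256,500. Mateus, Vance, and Imani each take £256,500. The remaining share for the deceased Yusuf (£256,500) is carried to the next generation.
That pool (£256,500) is divided at the great-grandchildren's generation equally among Liora, Farrukh, and Beatrix: £85,500 each.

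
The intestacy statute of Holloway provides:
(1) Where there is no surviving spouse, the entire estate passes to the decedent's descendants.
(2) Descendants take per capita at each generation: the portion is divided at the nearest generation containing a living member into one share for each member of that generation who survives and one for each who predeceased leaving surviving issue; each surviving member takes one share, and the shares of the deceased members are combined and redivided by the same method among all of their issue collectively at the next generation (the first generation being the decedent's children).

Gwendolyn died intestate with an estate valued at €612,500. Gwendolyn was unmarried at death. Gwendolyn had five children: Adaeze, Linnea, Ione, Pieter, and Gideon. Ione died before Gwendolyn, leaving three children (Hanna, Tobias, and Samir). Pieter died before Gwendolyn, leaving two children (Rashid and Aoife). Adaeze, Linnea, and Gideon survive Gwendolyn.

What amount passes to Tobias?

The entire €612,500 passes to the descendants.
That amount (€612,500) is divided at the children's generation into 5 shares of €122,500. Adaeze, Linnea, and Gideon each take €122,500. The 2 shares of the deceased (Ione and Pieter) are combined into a pool of €245,000.
That pool (€245,000) is divided at the grandchildren's generation equally among Hanna, Tobias, Samir, Rashid, and Aoife: €49,000 each.

Tobias receives €49,000.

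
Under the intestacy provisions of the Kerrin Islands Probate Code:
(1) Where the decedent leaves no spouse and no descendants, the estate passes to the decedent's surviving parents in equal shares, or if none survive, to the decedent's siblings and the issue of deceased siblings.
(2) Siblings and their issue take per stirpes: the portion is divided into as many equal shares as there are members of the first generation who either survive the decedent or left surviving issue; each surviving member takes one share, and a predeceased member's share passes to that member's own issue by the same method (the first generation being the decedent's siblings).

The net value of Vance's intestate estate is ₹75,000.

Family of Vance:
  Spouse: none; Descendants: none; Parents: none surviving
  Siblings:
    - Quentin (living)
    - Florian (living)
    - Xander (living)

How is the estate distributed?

Quentin: ₹25,000; Florian: ₹25,000; Xander: ₹25,000

The entire ₹75,000 passes to the siblings and their issue.
That amount (₹75,000) is divided into 3 shares of ₹25,000: Quentin, Florian, and Xander each take ₹25,000.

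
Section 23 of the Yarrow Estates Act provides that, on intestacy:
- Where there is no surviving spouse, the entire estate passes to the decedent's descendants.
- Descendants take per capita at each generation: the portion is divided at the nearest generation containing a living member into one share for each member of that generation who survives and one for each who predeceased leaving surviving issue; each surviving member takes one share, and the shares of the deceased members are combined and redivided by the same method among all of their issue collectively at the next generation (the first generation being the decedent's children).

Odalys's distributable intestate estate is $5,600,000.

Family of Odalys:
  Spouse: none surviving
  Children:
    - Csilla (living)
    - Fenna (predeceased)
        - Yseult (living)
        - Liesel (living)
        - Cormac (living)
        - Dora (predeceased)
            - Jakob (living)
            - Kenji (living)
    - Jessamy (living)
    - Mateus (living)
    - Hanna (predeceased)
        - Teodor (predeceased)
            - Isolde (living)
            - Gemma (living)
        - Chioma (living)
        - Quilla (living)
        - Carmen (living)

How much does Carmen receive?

The entire $5,600,000 passes to the descendants.
That amount ($5,600,000) is divided at the children's generation into 5 shares of $1,120,000. Csilla, Jessamy, and Mateus each take $1,120,000. The 2 shares of the deceased (Fenna and Hanna) are combined into a pool of $2,240,000.
That pool ($2,240,000) is divided at the grandchildren's generation into 8 shares of $280,000. Yseult, Liesel, Cormac, Chioma, Quilla, and Carmen each take $280,000. The 2 shares of the deceased (Dora and Teodor) are combined into a pool of $560,000.
That pool ($560,000) is divided at the great-grandchildren's generation equally among Jakob, Kenji, Isolde, and Gemma: $140,000 each.

Carmen receives $280,000.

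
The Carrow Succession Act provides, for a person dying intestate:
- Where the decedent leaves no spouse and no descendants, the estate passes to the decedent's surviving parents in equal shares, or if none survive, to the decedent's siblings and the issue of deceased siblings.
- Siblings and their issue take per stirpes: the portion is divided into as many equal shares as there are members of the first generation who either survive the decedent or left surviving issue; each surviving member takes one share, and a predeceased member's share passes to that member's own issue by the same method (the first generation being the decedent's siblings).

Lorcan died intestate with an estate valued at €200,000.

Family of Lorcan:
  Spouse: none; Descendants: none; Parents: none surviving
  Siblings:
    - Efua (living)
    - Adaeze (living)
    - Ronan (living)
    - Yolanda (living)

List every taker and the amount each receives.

Efua: €50,000; Adaeze: €50,000; Ronan: €50,000; Yolanda: €50,000

The entire €200,000 passes to the siblings and their issue.
That amount (€200,000) is divided into 4 shares of €50,000: Efua, Adaeze, Ronan, and Yolanda each take €50,000.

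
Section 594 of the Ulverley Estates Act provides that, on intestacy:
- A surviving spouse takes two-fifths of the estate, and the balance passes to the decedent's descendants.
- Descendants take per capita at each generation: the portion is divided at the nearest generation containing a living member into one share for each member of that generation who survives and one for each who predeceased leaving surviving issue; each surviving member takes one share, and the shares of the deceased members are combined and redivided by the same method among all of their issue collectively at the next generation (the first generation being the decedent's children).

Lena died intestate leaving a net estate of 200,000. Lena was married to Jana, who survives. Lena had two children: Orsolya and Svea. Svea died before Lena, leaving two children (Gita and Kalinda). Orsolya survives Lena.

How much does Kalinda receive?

Kalinda receives 30,000.

Jana takes two-fifths of 200,000 = 80,000. The remaining 120,000 passes to the descendants.
The descendants' portion (120,000) is divided at the children's generation into 2 shares of 60,000. Orsolya takes 60,000. The remaining share for the deceased Svea (60,000) is carried to the next generation.
That pool (60,000) is divided at the grandchildren's generation equally among Gita and Kalinda: 30,000 each.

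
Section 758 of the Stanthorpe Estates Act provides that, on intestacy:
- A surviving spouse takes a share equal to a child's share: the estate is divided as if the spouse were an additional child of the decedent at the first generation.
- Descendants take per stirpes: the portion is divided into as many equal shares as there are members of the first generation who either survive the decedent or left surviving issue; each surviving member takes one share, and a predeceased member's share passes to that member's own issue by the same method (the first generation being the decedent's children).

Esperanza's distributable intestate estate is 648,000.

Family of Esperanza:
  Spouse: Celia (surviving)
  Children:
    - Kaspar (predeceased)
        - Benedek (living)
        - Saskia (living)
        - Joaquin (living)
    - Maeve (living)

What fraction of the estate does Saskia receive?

The spouse counts as an additional share at the children's level, so there are 3 primary shares of 216,000. Celia takes one such share (216,000).
The children's combined portion (432,000) is divided into 2 shares of 216,000: Maeve takes 216,000; Kaspar's 216,000 share passes to Kaspar's issue.
Kaspar's share (216,000) is divided into 3 shares of 72,000: Benedek, Saskia, and Joaquin each take 72,000.

Saskia receives 1/9 of the estate.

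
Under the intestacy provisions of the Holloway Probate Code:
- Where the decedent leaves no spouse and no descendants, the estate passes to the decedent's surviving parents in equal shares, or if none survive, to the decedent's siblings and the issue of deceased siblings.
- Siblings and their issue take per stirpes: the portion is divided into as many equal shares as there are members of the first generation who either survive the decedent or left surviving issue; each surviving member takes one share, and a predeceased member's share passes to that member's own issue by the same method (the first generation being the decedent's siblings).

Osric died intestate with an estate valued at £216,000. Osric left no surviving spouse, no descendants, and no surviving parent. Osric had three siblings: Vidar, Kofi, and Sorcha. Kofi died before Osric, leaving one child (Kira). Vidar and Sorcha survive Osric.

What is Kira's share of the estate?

The entire £216,000 passes to the siblings and their issue.
That amount (£216,000) is divided into 3 shares of £72,000: Vidar and Sorcha each take £72,000; Kofi's £72,000 share passes to Kofi's issue.
Kofi's share (£72,000) passes entirely to Kira.

Kira receives £72,000.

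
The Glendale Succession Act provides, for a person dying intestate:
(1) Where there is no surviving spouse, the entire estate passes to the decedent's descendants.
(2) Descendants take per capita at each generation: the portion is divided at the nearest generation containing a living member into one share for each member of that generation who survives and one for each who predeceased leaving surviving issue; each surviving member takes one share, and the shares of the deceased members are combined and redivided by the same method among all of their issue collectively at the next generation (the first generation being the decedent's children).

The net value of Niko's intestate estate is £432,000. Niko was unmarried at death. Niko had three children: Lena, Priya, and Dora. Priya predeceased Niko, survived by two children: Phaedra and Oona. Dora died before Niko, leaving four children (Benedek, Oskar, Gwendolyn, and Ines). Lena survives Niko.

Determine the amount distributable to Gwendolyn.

Gwendolyn receives £48,000.

The entire £432,000 passes to the descendants.
That amount (£432,000) is divided at the children's generation into 3 shares of £144,000. Lena takes £144,000. The 2 shares of the deceased (Priya and Dora) are combined into a pool of £288,000.
That pool (£288,000) is divided at the grandchildren's generation equally among Phaedra, Oona, Benedek, Oskar, Gwendolyn, and Ines: £48,000 each.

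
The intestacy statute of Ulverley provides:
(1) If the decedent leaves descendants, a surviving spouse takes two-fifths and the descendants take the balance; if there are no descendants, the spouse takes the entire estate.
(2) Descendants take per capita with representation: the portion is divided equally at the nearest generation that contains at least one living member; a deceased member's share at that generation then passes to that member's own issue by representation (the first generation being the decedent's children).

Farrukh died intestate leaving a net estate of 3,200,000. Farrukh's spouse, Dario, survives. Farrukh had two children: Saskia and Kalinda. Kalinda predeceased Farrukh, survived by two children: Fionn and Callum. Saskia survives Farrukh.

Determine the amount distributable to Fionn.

Dario takes two-fifths of 3,200,000 = 1,280,000. The remaining 1,920,000 passes to the descendants.
The descendants' portion (1,920,000) is divided into 2 shares of 960,000: Saskia takes 960,000; Kalinda's 960,000 share passes to Kalinda's issue.
Kalinda's share (960,000) is divided into 2 shares of 480,000: Fionn and Callum each take 480,000.

Fionn receives 480,000.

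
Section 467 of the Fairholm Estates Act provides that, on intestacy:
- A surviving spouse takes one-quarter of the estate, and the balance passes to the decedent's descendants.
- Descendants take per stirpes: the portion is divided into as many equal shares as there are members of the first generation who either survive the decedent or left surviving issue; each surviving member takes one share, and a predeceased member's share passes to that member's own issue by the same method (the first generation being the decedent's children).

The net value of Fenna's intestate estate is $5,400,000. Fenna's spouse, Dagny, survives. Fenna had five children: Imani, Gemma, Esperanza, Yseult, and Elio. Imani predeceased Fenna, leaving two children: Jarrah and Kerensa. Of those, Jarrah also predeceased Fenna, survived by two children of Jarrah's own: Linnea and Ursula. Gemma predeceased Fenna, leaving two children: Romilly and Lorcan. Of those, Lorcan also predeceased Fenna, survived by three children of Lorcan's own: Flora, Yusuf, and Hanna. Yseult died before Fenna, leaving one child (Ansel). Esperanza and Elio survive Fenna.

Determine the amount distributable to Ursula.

Ursula receives $202,500.

Dagny takes one-quarter of $5,400,000 = $1,350,000. The remaining $4,050,000 passes to the descendants.
The descendants' portion ($4,050,000) is divided into 5 shares of $810,000: Esperanza and Elio each take $810,000; Imani's $810,000 share passes to Imani's issue; Gemma's $810,000 share passes to Gemma's issue; Yseult's $810,000 share passes to Yseult's issue.
Imani's share ($810,000) is divided into 2 shares of $405,000: Kerensa takes $405,000; Jarrah's $405,000 share passes to Jarrah's issue.
Jarrah's share ($405,000) is divided into 2 shares of $202,500: Linnea and Ursula each take $202,500.
Gemma's share ($810,000) is divided into 2 shares of $405,000: Romilly takes $405,000; Lorcan's $405,000 share passes to Lorcan's issue.
Lorcan's share ($405,000) is divided into 3 shares of $135,000: Flora, Yusuf, and Hanna each take $135,000.
Yseult's share ($810,000) passes entirely to Ansel.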